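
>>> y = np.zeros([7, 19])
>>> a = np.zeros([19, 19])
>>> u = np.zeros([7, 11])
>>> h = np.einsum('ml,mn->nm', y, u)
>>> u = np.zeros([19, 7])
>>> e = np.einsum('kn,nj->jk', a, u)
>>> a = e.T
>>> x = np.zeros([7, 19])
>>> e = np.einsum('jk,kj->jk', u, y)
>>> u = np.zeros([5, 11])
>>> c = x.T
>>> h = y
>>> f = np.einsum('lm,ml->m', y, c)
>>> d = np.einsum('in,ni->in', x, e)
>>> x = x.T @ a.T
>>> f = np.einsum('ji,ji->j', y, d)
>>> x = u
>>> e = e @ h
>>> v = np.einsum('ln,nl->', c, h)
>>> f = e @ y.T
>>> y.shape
(7, 19)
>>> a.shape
(19, 7)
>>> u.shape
(5, 11)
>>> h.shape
(7, 19)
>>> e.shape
(19, 19)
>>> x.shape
(5, 11)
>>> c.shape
(19, 7)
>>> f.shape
(19, 7)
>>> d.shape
(7, 19)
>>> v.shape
()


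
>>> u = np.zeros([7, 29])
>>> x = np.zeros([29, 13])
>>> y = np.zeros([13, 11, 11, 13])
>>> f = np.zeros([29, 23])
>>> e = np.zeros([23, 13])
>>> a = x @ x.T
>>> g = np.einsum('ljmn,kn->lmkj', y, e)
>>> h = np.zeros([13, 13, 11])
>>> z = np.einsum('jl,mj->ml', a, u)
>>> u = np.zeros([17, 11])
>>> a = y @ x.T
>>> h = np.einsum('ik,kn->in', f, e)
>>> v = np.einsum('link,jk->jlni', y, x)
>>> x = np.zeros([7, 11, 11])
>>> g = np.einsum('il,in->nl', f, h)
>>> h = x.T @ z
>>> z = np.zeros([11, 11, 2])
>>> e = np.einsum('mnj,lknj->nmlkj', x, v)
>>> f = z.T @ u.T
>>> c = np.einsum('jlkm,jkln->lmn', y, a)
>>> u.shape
(17, 11)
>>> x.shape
(7, 11, 11)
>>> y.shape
(13, 11, 11, 13)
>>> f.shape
(2, 11, 17)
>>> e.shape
(11, 7, 29, 13, 11)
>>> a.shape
(13, 11, 11, 29)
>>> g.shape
(13, 23)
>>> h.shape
(11, 11, 29)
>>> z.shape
(11, 11, 2)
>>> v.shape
(29, 13, 11, 11)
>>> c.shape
(11, 13, 29)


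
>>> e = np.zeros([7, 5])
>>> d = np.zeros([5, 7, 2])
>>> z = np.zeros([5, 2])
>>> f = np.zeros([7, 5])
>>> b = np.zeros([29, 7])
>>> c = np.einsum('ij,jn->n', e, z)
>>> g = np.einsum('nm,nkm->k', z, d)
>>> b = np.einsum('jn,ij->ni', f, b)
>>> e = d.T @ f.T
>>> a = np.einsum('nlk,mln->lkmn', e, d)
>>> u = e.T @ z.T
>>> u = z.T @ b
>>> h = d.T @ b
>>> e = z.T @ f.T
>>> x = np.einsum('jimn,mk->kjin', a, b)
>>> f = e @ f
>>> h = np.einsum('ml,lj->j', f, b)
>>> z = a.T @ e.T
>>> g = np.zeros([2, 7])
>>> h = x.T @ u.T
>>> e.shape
(2, 7)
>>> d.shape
(5, 7, 2)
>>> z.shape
(2, 5, 7, 2)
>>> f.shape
(2, 5)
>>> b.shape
(5, 29)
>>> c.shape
(2,)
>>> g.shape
(2, 7)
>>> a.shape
(7, 7, 5, 2)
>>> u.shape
(2, 29)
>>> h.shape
(2, 7, 7, 2)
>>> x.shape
(29, 7, 7, 2)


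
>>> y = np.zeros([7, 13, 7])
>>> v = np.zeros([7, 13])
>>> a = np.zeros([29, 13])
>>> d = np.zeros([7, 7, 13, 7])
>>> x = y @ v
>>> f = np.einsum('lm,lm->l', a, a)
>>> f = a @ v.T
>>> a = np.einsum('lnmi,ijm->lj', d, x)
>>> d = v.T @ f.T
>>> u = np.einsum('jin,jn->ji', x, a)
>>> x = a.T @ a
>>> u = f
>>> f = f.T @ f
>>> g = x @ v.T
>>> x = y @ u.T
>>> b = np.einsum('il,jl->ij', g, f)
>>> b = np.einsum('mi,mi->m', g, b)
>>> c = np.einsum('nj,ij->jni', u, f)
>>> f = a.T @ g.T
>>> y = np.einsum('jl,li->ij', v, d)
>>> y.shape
(29, 7)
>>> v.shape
(7, 13)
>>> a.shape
(7, 13)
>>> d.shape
(13, 29)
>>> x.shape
(7, 13, 29)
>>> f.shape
(13, 13)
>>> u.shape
(29, 7)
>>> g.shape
(13, 7)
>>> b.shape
(13,)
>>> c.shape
(7, 29, 7)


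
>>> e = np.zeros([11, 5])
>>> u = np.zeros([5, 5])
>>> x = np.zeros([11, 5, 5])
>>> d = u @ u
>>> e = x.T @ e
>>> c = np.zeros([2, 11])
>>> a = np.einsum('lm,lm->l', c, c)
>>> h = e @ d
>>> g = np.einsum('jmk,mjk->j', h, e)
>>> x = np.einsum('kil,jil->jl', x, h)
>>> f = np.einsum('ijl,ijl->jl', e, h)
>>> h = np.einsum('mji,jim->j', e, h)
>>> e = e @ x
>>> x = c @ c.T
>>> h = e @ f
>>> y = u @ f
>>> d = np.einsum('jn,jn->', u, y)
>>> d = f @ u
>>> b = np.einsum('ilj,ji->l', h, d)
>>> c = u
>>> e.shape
(5, 5, 5)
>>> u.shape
(5, 5)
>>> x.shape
(2, 2)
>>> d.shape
(5, 5)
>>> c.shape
(5, 5)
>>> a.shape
(2,)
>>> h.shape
(5, 5, 5)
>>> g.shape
(5,)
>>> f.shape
(5, 5)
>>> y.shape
(5, 5)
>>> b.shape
(5,)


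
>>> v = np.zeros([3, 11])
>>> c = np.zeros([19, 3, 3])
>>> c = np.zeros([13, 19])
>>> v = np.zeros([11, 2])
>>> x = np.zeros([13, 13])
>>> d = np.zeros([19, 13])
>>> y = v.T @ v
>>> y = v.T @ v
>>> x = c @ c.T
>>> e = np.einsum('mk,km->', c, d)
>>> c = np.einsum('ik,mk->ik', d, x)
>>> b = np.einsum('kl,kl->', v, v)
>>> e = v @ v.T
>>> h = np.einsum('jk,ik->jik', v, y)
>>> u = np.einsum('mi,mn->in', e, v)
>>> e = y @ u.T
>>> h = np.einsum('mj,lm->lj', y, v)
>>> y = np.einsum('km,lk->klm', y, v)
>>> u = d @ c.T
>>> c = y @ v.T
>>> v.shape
(11, 2)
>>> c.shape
(2, 11, 11)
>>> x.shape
(13, 13)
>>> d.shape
(19, 13)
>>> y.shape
(2, 11, 2)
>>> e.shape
(2, 11)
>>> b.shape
()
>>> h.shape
(11, 2)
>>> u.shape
(19, 19)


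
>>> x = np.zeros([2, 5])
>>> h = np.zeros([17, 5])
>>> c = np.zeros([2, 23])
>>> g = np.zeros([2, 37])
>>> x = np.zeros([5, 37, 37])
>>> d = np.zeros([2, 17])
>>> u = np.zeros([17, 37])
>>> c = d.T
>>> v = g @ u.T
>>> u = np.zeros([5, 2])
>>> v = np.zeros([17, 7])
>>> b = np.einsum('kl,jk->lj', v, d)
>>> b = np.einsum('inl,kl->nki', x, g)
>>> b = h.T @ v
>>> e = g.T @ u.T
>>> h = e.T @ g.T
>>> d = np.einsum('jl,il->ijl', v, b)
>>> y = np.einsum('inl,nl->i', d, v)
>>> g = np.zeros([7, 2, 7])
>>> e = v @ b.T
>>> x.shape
(5, 37, 37)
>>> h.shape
(5, 2)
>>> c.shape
(17, 2)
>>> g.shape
(7, 2, 7)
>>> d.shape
(5, 17, 7)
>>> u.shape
(5, 2)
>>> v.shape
(17, 7)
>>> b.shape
(5, 7)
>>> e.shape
(17, 5)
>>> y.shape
(5,)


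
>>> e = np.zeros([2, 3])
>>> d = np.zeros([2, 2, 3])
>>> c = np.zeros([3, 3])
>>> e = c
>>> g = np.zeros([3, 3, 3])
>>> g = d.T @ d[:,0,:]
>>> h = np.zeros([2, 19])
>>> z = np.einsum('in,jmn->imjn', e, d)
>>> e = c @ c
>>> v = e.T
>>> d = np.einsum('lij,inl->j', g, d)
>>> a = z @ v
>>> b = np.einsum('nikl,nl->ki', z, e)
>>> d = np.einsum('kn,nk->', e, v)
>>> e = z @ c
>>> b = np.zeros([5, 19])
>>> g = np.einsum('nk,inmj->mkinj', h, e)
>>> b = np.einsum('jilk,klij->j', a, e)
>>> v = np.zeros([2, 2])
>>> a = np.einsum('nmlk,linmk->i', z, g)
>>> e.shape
(3, 2, 2, 3)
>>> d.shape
()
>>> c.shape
(3, 3)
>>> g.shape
(2, 19, 3, 2, 3)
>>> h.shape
(2, 19)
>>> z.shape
(3, 2, 2, 3)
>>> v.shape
(2, 2)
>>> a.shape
(19,)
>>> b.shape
(3,)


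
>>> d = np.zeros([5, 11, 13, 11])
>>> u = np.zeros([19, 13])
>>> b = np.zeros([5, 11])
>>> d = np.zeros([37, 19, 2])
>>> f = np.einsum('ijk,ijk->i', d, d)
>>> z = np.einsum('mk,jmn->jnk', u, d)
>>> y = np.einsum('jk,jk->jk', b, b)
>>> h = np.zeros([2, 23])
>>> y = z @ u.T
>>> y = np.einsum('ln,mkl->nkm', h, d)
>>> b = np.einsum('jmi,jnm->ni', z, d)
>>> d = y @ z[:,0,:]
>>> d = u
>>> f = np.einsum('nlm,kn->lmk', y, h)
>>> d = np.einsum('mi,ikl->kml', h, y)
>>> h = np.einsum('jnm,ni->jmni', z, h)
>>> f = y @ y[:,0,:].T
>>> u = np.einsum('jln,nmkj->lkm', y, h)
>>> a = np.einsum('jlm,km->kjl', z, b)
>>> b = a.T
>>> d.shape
(19, 2, 37)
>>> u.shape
(19, 2, 13)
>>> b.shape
(2, 37, 19)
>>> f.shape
(23, 19, 23)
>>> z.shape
(37, 2, 13)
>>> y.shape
(23, 19, 37)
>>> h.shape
(37, 13, 2, 23)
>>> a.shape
(19, 37, 2)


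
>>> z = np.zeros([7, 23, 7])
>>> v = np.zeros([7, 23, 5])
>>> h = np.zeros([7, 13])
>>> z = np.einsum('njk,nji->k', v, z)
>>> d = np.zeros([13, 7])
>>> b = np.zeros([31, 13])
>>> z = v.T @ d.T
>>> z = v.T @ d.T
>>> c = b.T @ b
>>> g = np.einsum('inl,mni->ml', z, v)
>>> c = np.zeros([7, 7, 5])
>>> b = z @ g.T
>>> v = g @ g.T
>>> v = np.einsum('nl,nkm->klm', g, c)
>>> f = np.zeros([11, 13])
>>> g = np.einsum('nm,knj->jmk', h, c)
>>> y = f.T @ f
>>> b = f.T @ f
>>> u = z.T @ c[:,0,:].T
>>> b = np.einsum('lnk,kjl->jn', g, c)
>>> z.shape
(5, 23, 13)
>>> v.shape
(7, 13, 5)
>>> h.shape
(7, 13)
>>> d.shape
(13, 7)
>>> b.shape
(7, 13)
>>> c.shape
(7, 7, 5)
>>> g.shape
(5, 13, 7)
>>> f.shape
(11, 13)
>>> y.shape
(13, 13)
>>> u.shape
(13, 23, 7)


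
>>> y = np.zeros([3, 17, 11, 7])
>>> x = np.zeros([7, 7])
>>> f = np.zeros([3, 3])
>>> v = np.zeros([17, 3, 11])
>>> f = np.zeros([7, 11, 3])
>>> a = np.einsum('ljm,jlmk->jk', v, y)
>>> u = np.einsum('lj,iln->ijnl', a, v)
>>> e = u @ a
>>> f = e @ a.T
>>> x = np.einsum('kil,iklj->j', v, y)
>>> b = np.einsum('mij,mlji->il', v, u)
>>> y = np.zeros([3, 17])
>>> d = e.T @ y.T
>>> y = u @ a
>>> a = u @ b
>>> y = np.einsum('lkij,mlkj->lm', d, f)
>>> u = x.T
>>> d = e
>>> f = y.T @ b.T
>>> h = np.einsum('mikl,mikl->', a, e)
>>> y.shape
(7, 17)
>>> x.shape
(7,)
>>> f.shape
(17, 3)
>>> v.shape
(17, 3, 11)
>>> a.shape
(17, 7, 11, 7)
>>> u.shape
(7,)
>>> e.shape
(17, 7, 11, 7)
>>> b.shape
(3, 7)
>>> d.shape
(17, 7, 11, 7)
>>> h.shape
()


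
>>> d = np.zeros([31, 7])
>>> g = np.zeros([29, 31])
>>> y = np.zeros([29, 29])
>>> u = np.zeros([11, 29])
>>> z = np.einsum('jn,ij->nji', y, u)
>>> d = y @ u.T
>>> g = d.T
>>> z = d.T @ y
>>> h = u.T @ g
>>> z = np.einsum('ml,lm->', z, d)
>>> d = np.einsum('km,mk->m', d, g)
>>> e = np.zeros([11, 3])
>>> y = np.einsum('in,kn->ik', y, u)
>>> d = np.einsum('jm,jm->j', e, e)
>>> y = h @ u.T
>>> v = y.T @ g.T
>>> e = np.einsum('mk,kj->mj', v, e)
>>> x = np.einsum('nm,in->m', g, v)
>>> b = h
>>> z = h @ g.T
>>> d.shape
(11,)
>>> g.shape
(11, 29)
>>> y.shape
(29, 11)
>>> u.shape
(11, 29)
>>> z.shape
(29, 11)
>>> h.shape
(29, 29)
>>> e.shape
(11, 3)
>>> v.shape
(11, 11)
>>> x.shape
(29,)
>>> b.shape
(29, 29)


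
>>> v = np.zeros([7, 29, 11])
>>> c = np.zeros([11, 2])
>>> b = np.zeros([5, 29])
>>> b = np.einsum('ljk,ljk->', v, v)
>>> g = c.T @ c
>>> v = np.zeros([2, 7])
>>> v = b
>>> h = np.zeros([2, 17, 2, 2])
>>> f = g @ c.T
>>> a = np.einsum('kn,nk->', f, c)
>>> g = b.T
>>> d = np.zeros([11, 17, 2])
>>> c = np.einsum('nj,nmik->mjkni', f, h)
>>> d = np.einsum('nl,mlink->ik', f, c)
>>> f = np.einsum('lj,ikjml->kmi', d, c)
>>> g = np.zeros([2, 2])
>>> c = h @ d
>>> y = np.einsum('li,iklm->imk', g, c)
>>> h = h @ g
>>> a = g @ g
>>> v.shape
()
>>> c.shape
(2, 17, 2, 2)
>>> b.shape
()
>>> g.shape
(2, 2)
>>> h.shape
(2, 17, 2, 2)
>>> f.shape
(11, 2, 17)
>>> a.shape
(2, 2)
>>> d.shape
(2, 2)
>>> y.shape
(2, 2, 17)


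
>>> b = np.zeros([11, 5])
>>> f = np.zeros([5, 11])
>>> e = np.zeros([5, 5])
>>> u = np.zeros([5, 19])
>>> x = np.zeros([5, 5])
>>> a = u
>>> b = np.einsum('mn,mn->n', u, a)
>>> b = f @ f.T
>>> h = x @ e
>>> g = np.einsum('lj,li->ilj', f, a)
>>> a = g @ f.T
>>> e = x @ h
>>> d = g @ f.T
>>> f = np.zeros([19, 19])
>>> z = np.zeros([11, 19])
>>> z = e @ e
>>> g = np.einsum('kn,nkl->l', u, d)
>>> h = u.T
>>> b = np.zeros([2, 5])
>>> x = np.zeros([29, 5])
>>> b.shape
(2, 5)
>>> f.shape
(19, 19)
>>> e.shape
(5, 5)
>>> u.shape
(5, 19)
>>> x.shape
(29, 5)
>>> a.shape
(19, 5, 5)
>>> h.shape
(19, 5)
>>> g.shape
(5,)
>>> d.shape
(19, 5, 5)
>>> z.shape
(5, 5)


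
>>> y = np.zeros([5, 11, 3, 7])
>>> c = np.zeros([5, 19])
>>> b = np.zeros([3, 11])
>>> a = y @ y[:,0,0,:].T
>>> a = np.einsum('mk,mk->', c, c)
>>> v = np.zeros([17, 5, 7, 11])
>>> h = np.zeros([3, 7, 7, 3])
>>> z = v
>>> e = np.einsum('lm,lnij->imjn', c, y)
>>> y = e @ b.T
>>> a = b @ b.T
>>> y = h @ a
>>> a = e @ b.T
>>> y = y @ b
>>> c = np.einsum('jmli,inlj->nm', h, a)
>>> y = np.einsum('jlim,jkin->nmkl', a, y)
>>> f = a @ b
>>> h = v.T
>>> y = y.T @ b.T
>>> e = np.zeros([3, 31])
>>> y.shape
(19, 7, 3, 3)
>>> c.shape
(19, 7)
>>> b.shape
(3, 11)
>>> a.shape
(3, 19, 7, 3)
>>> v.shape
(17, 5, 7, 11)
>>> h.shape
(11, 7, 5, 17)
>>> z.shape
(17, 5, 7, 11)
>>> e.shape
(3, 31)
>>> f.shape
(3, 19, 7, 11)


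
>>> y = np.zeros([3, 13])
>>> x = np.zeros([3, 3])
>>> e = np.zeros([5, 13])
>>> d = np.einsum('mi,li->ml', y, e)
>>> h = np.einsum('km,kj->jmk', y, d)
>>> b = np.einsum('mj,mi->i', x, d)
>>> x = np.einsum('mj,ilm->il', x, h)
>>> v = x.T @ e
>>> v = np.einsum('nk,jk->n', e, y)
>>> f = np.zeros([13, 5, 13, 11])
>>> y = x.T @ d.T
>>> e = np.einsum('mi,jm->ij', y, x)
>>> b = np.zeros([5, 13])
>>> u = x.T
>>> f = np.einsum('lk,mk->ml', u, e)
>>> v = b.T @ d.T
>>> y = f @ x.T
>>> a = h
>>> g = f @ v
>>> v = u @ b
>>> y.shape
(3, 5)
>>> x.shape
(5, 13)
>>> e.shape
(3, 5)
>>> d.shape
(3, 5)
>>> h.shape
(5, 13, 3)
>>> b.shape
(5, 13)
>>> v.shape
(13, 13)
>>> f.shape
(3, 13)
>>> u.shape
(13, 5)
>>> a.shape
(5, 13, 3)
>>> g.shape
(3, 3)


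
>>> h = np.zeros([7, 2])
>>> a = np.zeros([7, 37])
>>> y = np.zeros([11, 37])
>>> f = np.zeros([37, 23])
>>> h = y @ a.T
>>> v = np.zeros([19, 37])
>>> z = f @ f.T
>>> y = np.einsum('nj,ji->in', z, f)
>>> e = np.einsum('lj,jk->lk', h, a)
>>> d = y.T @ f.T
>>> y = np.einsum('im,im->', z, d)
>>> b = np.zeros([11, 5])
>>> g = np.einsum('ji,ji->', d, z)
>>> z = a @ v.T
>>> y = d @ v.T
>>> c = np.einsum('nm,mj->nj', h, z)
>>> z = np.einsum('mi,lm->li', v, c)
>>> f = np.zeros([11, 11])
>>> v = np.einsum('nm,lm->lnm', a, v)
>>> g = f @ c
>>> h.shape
(11, 7)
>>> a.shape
(7, 37)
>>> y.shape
(37, 19)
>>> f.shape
(11, 11)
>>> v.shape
(19, 7, 37)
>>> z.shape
(11, 37)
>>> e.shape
(11, 37)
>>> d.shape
(37, 37)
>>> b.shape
(11, 5)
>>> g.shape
(11, 19)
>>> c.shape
(11, 19)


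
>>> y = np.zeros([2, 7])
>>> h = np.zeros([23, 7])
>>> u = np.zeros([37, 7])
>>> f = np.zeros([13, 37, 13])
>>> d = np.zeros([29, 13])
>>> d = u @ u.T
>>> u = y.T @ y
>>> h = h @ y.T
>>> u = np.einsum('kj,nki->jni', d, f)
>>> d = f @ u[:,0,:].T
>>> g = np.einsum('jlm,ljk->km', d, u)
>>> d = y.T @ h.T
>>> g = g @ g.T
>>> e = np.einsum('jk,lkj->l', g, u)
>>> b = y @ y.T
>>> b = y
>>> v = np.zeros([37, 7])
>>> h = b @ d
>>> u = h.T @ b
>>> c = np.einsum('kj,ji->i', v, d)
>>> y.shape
(2, 7)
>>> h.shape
(2, 23)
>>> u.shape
(23, 7)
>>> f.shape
(13, 37, 13)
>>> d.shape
(7, 23)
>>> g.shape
(13, 13)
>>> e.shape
(37,)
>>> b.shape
(2, 7)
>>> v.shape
(37, 7)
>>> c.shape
(23,)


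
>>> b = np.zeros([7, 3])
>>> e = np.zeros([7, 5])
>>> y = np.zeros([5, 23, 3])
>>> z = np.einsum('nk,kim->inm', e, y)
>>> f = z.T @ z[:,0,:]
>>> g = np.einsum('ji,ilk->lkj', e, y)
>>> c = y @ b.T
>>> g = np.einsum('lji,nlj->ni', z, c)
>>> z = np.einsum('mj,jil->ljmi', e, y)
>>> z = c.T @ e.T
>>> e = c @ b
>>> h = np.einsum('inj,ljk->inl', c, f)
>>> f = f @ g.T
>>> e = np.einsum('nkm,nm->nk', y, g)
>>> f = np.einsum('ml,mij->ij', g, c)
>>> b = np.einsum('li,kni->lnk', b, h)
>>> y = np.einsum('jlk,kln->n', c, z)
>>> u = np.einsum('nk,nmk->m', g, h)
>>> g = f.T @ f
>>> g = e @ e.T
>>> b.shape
(7, 23, 5)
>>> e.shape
(5, 23)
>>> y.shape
(7,)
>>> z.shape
(7, 23, 7)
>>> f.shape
(23, 7)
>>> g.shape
(5, 5)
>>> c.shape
(5, 23, 7)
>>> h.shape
(5, 23, 3)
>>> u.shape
(23,)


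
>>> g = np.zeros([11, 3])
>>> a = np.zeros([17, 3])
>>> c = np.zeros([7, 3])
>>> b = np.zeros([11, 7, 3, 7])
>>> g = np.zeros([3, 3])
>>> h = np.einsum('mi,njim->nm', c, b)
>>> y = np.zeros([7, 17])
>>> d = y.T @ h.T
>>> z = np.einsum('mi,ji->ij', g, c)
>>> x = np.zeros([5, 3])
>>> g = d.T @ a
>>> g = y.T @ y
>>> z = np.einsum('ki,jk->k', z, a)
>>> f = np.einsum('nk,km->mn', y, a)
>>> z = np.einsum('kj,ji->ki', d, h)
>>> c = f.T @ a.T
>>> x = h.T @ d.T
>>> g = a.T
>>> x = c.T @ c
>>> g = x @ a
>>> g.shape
(17, 3)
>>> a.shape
(17, 3)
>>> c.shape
(7, 17)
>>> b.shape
(11, 7, 3, 7)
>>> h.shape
(11, 7)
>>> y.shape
(7, 17)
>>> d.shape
(17, 11)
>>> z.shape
(17, 7)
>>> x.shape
(17, 17)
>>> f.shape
(3, 7)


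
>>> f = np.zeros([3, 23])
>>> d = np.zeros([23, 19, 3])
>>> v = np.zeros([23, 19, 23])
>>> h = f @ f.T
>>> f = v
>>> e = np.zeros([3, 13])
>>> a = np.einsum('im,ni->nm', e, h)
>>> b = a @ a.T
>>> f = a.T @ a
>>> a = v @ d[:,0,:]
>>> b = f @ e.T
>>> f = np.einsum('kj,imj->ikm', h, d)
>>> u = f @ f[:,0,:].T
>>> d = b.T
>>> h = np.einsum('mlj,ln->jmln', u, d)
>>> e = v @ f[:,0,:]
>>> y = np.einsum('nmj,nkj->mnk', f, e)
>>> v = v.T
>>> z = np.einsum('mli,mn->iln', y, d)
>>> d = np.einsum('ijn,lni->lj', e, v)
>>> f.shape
(23, 3, 19)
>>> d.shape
(23, 19)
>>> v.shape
(23, 19, 23)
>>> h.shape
(23, 23, 3, 13)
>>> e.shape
(23, 19, 19)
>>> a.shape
(23, 19, 3)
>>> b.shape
(13, 3)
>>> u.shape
(23, 3, 23)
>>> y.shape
(3, 23, 19)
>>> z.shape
(19, 23, 13)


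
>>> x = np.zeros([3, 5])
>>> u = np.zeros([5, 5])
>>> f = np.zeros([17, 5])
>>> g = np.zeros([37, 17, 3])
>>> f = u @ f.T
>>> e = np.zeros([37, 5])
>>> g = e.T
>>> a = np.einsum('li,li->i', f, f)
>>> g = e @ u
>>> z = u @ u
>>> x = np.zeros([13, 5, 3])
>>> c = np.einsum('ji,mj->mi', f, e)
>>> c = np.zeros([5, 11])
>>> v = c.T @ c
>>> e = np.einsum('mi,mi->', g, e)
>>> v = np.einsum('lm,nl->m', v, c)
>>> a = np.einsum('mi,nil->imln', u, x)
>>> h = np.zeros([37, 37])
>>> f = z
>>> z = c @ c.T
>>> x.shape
(13, 5, 3)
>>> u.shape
(5, 5)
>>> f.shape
(5, 5)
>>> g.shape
(37, 5)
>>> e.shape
()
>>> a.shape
(5, 5, 3, 13)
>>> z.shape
(5, 5)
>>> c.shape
(5, 11)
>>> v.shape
(11,)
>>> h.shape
(37, 37)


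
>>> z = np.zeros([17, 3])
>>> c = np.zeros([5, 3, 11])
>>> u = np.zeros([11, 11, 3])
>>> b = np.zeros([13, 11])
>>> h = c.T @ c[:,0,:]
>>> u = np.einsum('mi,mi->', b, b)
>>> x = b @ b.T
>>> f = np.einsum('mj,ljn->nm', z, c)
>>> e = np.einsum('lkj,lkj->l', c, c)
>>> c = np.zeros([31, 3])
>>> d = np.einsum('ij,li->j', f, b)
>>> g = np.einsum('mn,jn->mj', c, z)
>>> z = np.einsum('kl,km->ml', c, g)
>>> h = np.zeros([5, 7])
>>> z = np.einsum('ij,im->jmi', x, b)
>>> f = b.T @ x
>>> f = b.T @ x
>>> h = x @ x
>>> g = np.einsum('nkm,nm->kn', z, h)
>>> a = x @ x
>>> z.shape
(13, 11, 13)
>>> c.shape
(31, 3)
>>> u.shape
()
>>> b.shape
(13, 11)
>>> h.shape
(13, 13)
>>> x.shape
(13, 13)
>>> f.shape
(11, 13)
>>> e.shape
(5,)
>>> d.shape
(17,)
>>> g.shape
(11, 13)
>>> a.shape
(13, 13)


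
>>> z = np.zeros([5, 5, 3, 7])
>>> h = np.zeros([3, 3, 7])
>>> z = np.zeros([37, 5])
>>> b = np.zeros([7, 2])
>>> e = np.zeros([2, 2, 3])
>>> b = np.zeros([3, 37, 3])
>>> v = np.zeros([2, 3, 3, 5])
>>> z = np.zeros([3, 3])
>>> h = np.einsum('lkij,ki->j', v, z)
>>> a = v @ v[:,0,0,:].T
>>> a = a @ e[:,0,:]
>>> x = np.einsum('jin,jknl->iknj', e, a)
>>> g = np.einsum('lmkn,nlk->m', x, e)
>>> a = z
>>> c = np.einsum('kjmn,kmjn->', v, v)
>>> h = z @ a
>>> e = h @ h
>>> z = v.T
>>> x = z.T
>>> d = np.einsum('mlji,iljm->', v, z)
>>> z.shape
(5, 3, 3, 2)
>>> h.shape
(3, 3)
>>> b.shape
(3, 37, 3)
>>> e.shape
(3, 3)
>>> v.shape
(2, 3, 3, 5)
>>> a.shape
(3, 3)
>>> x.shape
(2, 3, 3, 5)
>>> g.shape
(3,)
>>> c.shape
()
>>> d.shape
()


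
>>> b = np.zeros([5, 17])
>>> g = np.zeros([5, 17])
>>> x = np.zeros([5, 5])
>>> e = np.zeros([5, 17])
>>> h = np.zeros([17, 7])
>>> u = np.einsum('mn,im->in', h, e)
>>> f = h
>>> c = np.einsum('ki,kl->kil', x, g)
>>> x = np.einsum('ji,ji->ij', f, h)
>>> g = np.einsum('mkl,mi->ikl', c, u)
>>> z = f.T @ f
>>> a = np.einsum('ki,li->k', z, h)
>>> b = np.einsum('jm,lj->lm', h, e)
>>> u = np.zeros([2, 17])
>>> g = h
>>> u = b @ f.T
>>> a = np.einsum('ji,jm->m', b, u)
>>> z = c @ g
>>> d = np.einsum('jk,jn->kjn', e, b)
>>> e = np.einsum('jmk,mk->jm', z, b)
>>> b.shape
(5, 7)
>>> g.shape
(17, 7)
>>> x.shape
(7, 17)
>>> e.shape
(5, 5)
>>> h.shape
(17, 7)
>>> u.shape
(5, 17)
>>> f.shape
(17, 7)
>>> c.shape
(5, 5, 17)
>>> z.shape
(5, 5, 7)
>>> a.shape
(17,)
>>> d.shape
(17, 5, 7)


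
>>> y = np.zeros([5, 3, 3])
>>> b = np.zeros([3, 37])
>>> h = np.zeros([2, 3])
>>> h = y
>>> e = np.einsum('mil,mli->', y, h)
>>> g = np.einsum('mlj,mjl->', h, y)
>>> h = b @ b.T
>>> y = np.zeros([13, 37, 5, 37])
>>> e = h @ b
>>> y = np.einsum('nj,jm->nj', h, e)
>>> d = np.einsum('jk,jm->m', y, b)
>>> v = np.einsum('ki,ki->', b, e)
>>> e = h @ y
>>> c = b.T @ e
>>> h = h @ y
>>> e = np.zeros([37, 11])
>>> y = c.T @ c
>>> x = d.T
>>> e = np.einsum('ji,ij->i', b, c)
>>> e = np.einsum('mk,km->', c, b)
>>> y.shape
(3, 3)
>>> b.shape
(3, 37)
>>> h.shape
(3, 3)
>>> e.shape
()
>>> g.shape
()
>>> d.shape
(37,)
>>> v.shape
()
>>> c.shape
(37, 3)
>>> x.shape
(37,)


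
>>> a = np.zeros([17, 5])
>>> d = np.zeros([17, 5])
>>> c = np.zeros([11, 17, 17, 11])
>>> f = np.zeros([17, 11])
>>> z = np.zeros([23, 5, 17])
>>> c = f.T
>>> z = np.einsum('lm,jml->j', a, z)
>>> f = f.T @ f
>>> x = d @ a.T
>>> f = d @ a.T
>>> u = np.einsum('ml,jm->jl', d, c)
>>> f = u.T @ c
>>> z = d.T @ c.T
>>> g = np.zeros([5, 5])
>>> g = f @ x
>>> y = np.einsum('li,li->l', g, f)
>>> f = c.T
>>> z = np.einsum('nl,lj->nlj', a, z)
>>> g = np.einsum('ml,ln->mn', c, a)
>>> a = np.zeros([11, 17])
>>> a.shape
(11, 17)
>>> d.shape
(17, 5)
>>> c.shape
(11, 17)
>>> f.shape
(17, 11)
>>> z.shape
(17, 5, 11)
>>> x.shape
(17, 17)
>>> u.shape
(11, 5)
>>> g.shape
(11, 5)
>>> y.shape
(5,)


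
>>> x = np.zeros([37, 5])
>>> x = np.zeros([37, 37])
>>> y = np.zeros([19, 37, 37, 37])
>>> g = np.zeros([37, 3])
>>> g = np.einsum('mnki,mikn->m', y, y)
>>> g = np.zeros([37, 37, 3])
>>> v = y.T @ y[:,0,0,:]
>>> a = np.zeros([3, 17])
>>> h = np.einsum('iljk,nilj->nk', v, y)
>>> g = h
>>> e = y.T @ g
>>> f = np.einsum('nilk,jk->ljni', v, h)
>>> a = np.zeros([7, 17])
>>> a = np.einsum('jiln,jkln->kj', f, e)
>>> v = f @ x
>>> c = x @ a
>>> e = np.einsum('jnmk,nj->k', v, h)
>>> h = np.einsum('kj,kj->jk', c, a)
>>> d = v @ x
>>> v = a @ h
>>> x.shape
(37, 37)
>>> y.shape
(19, 37, 37, 37)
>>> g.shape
(19, 37)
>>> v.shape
(37, 37)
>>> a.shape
(37, 37)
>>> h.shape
(37, 37)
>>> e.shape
(37,)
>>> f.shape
(37, 19, 37, 37)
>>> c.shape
(37, 37)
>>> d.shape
(37, 19, 37, 37)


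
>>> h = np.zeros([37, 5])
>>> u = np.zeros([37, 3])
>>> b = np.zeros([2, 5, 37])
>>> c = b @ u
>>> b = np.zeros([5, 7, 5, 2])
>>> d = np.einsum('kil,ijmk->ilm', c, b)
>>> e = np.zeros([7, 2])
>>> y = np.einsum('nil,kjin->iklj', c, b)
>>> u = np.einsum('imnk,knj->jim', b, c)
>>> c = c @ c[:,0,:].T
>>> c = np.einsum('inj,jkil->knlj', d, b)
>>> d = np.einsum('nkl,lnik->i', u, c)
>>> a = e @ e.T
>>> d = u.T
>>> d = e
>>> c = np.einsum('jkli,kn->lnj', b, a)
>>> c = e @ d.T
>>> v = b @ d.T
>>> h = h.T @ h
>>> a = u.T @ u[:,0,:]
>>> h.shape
(5, 5)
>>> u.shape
(3, 5, 7)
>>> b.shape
(5, 7, 5, 2)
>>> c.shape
(7, 7)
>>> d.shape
(7, 2)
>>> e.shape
(7, 2)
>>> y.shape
(5, 5, 3, 7)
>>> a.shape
(7, 5, 7)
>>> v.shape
(5, 7, 5, 7)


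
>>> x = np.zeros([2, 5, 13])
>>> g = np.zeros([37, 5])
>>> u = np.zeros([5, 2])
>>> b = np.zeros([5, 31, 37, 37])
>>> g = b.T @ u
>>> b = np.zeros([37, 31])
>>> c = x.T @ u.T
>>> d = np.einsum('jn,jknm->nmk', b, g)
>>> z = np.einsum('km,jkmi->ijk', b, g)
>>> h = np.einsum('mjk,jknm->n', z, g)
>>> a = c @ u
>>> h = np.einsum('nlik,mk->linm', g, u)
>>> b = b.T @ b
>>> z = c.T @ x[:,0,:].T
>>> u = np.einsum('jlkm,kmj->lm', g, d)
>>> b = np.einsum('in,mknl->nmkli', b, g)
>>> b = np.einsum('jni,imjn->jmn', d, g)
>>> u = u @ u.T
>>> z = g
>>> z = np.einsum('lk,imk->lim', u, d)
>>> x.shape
(2, 5, 13)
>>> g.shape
(37, 37, 31, 2)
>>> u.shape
(37, 37)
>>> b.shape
(31, 37, 2)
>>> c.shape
(13, 5, 5)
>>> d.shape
(31, 2, 37)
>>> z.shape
(37, 31, 2)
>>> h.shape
(37, 31, 37, 5)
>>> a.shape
(13, 5, 2)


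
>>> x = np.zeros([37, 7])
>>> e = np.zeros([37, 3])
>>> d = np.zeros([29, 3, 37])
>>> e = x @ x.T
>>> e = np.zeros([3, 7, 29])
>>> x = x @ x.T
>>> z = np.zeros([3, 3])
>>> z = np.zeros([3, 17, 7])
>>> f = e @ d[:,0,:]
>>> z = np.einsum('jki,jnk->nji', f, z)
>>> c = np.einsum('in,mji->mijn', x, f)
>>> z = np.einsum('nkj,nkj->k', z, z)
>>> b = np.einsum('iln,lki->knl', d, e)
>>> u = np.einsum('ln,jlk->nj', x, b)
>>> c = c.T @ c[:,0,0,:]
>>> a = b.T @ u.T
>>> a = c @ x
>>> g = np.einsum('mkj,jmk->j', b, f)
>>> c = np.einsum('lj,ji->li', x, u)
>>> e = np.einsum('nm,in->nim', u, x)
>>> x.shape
(37, 37)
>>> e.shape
(37, 37, 7)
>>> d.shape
(29, 3, 37)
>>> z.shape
(3,)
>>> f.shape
(3, 7, 37)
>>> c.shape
(37, 7)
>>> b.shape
(7, 37, 3)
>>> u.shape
(37, 7)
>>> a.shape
(37, 7, 37, 37)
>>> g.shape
(3,)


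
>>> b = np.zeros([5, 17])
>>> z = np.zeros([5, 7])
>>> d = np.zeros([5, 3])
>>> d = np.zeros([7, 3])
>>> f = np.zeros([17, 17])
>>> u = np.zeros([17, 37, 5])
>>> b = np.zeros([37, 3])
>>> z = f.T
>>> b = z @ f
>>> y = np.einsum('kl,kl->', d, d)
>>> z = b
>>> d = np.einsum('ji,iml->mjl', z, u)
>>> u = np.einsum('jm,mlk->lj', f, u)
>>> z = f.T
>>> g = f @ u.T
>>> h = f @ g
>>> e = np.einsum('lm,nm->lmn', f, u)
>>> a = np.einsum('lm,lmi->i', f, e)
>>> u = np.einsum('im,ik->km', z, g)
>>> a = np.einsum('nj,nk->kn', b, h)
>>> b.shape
(17, 17)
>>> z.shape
(17, 17)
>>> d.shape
(37, 17, 5)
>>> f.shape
(17, 17)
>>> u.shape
(37, 17)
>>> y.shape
()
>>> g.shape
(17, 37)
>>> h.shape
(17, 37)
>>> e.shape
(17, 17, 37)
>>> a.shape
(37, 17)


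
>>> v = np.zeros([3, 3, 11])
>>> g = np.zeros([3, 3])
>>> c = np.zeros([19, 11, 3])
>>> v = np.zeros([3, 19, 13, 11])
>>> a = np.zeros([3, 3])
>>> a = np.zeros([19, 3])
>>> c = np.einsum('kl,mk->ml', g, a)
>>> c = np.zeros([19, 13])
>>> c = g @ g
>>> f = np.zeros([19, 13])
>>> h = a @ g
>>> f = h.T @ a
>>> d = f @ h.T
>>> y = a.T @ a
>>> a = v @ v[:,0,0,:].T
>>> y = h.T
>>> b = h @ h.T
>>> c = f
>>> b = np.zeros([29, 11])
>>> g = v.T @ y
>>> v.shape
(3, 19, 13, 11)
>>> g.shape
(11, 13, 19, 19)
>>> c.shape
(3, 3)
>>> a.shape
(3, 19, 13, 3)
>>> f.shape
(3, 3)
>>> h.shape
(19, 3)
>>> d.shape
(3, 19)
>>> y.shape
(3, 19)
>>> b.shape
(29, 11)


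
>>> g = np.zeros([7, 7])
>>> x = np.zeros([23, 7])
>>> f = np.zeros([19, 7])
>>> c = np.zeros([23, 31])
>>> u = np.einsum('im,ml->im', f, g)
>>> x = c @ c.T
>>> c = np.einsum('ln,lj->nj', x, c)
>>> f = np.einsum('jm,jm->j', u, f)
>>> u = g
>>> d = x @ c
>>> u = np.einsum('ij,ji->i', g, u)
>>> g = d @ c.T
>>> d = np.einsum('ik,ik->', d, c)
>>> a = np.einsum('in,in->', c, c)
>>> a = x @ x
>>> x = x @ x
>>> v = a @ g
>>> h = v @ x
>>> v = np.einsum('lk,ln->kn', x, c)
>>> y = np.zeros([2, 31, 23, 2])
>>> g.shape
(23, 23)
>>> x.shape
(23, 23)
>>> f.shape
(19,)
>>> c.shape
(23, 31)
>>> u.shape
(7,)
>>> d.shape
()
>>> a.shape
(23, 23)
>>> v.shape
(23, 31)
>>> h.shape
(23, 23)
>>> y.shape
(2, 31, 23, 2)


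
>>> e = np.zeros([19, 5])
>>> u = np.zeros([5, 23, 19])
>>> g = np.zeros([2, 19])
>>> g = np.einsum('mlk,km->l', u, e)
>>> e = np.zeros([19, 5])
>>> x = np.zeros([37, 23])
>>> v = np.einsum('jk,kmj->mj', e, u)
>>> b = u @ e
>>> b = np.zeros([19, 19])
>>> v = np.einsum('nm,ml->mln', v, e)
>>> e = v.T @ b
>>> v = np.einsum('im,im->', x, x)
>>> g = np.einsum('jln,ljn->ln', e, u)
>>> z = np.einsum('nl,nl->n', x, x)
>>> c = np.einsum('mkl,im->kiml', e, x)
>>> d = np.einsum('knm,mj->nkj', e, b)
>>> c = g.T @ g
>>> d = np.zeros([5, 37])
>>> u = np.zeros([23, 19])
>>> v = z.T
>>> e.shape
(23, 5, 19)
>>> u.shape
(23, 19)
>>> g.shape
(5, 19)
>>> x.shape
(37, 23)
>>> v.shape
(37,)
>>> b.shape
(19, 19)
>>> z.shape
(37,)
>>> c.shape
(19, 19)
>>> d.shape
(5, 37)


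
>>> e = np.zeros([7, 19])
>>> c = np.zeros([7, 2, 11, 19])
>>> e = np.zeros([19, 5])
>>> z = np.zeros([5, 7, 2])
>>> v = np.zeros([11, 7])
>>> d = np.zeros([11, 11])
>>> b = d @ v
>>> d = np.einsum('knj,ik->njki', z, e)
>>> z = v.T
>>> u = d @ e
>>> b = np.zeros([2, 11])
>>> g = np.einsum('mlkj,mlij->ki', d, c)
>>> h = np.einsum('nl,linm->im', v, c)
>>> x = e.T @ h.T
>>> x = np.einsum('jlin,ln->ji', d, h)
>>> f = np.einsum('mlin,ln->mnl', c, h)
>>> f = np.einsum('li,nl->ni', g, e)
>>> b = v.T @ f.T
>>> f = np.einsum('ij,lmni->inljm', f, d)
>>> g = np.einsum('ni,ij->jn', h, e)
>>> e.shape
(19, 5)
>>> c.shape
(7, 2, 11, 19)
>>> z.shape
(7, 11)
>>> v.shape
(11, 7)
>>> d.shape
(7, 2, 5, 19)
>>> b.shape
(7, 19)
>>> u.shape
(7, 2, 5, 5)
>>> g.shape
(5, 2)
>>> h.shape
(2, 19)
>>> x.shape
(7, 5)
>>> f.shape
(19, 5, 7, 11, 2)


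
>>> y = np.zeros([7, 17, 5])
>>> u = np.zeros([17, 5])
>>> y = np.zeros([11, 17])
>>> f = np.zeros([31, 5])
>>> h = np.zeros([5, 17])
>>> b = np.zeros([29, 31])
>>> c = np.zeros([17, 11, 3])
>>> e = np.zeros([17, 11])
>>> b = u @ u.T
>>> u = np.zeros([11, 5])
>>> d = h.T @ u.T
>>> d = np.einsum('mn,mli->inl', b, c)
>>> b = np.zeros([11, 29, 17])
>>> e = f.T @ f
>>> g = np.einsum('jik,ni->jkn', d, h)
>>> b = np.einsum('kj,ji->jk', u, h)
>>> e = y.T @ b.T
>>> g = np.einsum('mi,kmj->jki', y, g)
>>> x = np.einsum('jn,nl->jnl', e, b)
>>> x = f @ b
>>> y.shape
(11, 17)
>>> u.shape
(11, 5)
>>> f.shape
(31, 5)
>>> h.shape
(5, 17)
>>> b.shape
(5, 11)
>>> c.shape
(17, 11, 3)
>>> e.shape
(17, 5)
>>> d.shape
(3, 17, 11)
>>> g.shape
(5, 3, 17)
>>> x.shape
(31, 11)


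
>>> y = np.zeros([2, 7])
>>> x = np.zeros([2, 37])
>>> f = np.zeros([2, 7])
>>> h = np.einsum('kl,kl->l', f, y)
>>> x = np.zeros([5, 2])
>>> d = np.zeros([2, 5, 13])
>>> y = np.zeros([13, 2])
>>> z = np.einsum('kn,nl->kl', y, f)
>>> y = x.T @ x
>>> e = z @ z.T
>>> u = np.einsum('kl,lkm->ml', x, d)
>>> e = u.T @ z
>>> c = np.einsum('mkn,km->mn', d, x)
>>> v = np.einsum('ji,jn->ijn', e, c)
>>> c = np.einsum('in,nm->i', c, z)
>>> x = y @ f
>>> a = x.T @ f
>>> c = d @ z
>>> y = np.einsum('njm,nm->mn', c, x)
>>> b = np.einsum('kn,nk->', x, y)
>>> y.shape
(7, 2)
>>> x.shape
(2, 7)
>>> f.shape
(2, 7)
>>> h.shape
(7,)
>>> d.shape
(2, 5, 13)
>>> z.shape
(13, 7)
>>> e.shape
(2, 7)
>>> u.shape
(13, 2)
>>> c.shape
(2, 5, 7)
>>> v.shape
(7, 2, 13)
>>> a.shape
(7, 7)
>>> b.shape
()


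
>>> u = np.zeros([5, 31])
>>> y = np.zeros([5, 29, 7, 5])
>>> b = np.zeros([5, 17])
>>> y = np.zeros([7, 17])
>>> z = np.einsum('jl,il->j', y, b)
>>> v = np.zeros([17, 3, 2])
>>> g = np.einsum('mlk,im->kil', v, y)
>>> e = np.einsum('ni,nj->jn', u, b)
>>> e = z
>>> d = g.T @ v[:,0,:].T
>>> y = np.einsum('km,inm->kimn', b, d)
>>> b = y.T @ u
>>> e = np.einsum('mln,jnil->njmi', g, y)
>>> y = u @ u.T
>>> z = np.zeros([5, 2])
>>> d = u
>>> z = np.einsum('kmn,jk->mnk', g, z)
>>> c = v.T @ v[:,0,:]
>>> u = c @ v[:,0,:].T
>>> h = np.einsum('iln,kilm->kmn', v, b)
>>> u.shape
(2, 3, 17)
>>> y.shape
(5, 5)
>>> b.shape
(7, 17, 3, 31)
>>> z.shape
(7, 3, 2)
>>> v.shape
(17, 3, 2)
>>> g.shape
(2, 7, 3)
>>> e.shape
(3, 5, 2, 17)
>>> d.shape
(5, 31)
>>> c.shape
(2, 3, 2)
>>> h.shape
(7, 31, 2)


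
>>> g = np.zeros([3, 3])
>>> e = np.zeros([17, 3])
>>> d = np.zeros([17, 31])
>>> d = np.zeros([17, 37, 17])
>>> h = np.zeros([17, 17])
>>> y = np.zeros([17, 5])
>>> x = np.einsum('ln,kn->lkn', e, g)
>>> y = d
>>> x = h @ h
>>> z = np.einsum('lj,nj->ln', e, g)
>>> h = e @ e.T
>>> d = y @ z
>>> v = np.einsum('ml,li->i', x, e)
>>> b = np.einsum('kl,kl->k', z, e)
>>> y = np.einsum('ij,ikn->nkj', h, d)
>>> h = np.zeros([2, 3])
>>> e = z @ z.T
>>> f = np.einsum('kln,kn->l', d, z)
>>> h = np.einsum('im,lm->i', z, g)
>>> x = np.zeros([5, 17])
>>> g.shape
(3, 3)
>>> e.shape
(17, 17)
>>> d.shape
(17, 37, 3)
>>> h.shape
(17,)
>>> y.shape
(3, 37, 17)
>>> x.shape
(5, 17)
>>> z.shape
(17, 3)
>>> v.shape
(3,)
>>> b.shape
(17,)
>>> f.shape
(37,)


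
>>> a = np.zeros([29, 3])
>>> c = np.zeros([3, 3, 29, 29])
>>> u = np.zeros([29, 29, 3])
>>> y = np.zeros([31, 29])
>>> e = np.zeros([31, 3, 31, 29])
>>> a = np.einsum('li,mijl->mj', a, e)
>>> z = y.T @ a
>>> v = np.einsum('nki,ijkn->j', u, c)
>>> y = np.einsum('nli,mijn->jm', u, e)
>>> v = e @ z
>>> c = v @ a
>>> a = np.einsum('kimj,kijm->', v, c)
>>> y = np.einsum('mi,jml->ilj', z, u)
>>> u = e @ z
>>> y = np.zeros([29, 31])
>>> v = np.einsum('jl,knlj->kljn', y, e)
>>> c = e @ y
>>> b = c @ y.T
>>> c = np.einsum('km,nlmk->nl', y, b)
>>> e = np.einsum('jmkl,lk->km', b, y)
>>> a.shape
()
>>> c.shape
(31, 3)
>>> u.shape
(31, 3, 31, 31)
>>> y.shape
(29, 31)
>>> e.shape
(31, 3)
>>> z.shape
(29, 31)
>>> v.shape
(31, 31, 29, 3)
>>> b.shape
(31, 3, 31, 29)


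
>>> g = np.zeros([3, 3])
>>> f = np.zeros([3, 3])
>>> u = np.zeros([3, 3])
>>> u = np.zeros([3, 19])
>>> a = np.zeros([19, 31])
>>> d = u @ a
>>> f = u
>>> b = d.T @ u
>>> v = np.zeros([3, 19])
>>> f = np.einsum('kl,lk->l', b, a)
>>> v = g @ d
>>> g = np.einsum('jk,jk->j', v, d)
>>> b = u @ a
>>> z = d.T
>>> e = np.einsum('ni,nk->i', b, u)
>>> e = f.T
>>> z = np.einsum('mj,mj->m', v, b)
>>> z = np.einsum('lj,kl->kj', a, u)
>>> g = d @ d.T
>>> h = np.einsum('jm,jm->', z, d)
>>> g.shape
(3, 3)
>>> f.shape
(19,)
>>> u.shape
(3, 19)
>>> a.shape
(19, 31)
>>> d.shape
(3, 31)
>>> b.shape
(3, 31)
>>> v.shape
(3, 31)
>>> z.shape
(3, 31)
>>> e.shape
(19,)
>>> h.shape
()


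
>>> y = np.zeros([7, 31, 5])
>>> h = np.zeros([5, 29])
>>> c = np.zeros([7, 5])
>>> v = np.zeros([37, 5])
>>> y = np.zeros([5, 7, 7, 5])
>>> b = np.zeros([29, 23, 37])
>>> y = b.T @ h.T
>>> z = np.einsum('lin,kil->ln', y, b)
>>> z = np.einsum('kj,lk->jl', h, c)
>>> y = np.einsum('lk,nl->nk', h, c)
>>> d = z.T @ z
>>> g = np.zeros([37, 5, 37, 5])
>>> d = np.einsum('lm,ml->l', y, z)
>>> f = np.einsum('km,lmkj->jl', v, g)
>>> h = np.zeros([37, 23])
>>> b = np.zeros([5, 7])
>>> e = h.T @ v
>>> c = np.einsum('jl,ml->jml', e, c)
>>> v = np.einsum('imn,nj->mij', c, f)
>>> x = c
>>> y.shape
(7, 29)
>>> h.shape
(37, 23)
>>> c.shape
(23, 7, 5)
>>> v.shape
(7, 23, 37)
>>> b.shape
(5, 7)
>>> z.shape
(29, 7)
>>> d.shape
(7,)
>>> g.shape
(37, 5, 37, 5)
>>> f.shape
(5, 37)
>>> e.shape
(23, 5)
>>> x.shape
(23, 7, 5)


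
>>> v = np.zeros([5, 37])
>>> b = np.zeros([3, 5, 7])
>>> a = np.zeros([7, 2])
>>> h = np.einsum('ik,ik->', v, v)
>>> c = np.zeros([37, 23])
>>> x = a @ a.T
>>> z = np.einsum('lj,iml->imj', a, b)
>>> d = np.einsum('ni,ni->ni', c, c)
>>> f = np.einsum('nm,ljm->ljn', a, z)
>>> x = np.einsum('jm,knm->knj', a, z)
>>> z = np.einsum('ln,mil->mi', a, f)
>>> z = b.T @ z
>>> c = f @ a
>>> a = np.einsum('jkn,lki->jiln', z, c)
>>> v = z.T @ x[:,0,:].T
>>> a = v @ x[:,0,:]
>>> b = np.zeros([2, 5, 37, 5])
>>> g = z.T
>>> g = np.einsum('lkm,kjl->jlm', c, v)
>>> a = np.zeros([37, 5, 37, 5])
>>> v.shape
(5, 5, 3)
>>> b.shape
(2, 5, 37, 5)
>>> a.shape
(37, 5, 37, 5)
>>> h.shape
()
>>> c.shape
(3, 5, 2)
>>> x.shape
(3, 5, 7)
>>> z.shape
(7, 5, 5)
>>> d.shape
(37, 23)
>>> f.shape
(3, 5, 7)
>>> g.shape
(5, 3, 2)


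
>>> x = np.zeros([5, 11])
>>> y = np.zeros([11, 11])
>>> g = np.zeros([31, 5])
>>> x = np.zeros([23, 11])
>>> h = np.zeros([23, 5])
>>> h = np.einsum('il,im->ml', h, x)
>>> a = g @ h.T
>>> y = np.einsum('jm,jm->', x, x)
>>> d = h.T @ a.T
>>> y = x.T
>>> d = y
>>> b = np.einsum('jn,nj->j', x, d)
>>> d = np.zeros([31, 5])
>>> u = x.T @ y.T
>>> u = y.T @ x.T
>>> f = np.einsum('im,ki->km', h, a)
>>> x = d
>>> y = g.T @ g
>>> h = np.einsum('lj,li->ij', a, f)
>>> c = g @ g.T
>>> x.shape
(31, 5)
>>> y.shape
(5, 5)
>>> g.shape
(31, 5)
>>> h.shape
(5, 11)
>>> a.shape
(31, 11)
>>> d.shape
(31, 5)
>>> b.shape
(23,)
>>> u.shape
(23, 23)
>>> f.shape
(31, 5)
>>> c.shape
(31, 31)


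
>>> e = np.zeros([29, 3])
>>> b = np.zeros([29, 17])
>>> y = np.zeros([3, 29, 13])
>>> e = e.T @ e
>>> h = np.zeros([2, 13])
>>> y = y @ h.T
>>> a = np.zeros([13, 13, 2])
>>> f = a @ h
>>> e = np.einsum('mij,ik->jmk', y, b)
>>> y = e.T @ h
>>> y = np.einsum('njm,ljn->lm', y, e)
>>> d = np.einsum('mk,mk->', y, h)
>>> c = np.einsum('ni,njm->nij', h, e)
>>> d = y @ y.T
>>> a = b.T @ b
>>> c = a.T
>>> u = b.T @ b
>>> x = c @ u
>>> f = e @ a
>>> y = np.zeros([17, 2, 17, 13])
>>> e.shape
(2, 3, 17)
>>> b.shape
(29, 17)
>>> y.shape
(17, 2, 17, 13)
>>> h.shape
(2, 13)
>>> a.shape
(17, 17)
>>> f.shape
(2, 3, 17)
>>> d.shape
(2, 2)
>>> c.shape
(17, 17)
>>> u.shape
(17, 17)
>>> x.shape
(17, 17)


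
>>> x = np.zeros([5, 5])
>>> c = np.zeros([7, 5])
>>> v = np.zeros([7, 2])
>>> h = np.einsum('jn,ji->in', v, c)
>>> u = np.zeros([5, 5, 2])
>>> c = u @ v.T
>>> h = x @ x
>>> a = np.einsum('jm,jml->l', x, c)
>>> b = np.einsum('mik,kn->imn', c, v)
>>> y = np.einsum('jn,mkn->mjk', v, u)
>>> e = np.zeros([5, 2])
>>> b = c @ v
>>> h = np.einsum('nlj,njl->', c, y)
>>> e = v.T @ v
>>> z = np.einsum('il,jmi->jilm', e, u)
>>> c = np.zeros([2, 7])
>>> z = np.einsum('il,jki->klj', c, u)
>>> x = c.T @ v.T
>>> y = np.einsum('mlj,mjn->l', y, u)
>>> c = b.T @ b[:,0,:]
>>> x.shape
(7, 7)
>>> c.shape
(2, 5, 2)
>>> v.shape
(7, 2)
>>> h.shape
()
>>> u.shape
(5, 5, 2)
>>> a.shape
(7,)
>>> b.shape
(5, 5, 2)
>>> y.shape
(7,)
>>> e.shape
(2, 2)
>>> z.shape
(5, 7, 5)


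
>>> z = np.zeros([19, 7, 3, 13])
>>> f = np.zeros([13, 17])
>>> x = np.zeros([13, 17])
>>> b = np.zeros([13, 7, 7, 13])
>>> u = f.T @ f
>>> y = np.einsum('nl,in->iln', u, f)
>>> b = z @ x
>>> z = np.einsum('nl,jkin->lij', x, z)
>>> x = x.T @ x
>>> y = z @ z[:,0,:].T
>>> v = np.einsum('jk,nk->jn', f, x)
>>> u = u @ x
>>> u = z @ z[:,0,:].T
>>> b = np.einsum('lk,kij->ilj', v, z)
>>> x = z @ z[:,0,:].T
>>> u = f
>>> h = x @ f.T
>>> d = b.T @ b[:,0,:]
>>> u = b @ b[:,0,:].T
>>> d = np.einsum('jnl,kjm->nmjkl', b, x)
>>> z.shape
(17, 3, 19)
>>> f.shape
(13, 17)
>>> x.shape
(17, 3, 17)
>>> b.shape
(3, 13, 19)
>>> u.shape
(3, 13, 3)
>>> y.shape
(17, 3, 17)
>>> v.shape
(13, 17)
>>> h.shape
(17, 3, 13)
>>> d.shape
(13, 17, 3, 17, 19)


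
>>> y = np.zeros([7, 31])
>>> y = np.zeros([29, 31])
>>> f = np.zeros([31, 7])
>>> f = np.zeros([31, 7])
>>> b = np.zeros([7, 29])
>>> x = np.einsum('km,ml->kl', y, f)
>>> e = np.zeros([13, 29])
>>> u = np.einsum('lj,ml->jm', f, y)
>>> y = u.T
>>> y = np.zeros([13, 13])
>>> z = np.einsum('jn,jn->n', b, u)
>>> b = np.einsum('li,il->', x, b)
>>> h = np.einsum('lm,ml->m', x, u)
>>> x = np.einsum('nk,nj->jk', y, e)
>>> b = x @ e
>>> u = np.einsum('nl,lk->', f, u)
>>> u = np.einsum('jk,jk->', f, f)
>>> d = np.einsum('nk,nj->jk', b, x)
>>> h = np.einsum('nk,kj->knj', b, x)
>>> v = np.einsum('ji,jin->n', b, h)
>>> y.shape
(13, 13)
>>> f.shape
(31, 7)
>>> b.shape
(29, 29)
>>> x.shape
(29, 13)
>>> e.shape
(13, 29)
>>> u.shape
()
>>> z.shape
(29,)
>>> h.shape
(29, 29, 13)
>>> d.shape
(13, 29)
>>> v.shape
(13,)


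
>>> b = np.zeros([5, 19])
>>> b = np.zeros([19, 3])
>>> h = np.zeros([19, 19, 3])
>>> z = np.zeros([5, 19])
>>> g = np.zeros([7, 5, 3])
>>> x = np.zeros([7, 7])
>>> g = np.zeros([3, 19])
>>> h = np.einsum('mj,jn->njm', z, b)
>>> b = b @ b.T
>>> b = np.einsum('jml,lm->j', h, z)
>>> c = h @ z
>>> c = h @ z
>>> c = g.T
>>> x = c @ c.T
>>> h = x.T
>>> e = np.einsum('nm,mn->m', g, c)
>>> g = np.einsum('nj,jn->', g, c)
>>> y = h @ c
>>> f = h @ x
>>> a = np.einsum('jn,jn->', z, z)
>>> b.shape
(3,)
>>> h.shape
(19, 19)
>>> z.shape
(5, 19)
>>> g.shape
()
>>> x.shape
(19, 19)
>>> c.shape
(19, 3)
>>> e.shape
(19,)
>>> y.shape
(19, 3)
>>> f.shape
(19, 19)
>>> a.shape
()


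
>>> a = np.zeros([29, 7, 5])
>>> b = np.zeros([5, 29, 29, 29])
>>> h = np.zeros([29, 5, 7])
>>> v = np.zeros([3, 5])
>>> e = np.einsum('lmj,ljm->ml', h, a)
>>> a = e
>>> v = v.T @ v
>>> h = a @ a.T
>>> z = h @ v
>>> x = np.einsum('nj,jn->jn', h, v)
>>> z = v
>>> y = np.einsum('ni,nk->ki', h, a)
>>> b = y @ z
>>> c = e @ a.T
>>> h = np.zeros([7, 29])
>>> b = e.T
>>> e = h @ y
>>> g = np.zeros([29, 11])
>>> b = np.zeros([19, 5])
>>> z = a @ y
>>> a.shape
(5, 29)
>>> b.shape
(19, 5)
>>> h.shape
(7, 29)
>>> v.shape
(5, 5)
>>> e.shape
(7, 5)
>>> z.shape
(5, 5)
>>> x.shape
(5, 5)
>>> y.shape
(29, 5)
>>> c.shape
(5, 5)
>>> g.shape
(29, 11)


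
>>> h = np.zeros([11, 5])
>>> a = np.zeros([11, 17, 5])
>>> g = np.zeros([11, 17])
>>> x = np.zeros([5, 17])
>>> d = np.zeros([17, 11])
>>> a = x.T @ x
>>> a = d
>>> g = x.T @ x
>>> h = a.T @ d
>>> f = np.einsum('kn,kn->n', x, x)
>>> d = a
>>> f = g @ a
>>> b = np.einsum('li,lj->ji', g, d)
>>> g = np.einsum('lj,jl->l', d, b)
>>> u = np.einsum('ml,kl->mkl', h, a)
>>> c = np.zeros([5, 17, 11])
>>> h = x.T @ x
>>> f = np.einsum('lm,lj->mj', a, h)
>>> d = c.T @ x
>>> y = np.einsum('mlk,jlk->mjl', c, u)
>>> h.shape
(17, 17)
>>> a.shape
(17, 11)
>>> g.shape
(17,)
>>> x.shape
(5, 17)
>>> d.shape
(11, 17, 17)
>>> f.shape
(11, 17)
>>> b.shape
(11, 17)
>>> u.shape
(11, 17, 11)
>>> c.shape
(5, 17, 11)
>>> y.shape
(5, 11, 17)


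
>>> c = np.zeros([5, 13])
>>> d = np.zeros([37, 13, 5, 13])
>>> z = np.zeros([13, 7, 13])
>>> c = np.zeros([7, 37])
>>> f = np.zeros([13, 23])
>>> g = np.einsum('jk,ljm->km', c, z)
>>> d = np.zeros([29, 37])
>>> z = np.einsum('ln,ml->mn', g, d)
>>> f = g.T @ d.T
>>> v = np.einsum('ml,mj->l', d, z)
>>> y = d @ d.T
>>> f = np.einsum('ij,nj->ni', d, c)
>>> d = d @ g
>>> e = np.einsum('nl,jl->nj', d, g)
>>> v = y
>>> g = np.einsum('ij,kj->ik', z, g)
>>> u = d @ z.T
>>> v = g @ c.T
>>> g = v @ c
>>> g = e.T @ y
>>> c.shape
(7, 37)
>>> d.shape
(29, 13)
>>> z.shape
(29, 13)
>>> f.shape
(7, 29)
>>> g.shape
(37, 29)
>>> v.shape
(29, 7)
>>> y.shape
(29, 29)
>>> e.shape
(29, 37)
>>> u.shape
(29, 29)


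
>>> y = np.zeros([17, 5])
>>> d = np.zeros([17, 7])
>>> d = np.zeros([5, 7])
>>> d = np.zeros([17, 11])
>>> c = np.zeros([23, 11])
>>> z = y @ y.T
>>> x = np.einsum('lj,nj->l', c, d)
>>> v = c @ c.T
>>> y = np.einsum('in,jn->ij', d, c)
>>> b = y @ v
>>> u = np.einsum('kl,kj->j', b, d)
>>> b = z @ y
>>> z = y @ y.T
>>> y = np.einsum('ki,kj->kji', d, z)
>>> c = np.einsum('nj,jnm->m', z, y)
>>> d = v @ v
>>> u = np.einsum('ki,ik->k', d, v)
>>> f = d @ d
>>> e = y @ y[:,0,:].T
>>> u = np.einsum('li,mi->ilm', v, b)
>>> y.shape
(17, 17, 11)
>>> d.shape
(23, 23)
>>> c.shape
(11,)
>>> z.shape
(17, 17)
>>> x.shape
(23,)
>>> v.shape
(23, 23)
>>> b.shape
(17, 23)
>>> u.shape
(23, 23, 17)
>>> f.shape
(23, 23)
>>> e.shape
(17, 17, 17)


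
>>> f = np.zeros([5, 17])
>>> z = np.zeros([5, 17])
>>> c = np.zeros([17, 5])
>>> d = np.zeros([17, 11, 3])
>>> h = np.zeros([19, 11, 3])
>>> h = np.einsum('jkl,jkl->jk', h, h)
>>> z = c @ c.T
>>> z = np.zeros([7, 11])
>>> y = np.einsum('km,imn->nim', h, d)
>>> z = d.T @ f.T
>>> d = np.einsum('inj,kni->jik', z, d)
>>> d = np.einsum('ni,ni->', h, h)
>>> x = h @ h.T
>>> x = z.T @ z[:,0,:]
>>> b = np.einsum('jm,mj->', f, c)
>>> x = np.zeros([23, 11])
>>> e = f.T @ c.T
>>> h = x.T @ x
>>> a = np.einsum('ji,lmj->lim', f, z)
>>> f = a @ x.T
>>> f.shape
(3, 17, 23)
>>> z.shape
(3, 11, 5)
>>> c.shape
(17, 5)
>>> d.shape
()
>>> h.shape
(11, 11)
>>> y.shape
(3, 17, 11)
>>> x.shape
(23, 11)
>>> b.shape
()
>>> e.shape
(17, 17)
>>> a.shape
(3, 17, 11)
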